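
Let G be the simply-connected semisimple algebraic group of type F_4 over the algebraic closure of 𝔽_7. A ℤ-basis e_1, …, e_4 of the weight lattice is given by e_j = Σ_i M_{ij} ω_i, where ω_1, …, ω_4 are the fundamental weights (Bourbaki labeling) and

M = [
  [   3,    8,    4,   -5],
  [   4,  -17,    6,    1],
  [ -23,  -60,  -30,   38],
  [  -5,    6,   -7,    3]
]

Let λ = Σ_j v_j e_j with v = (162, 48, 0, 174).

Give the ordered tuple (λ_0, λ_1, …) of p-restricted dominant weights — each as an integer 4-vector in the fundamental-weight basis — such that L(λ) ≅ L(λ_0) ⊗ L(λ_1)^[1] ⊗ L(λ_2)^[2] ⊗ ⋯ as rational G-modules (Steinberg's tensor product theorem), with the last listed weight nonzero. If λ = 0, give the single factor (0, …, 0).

((0, 6, 6, 0),)

In the fundamental-weight basis, λ has coordinates c = M·v (v = (162, 48, 0, 174)):
  c_1 = 3*162 + 8*48 + 4*0 + -5*174 = 0
  c_2 = 4*162 + -17*48 + 6*0 + 1*174 = 6
  c_3 = -23*162 + -60*48 + -30*0 + 38*174 = 6
  c_4 = -5*162 + 6*48 + -7*0 + 3*174 = 0
Expand coordinatewise in base 7:
  c_1 = 0
  c_2 = 6 = 6·7^0
  c_3 = 6 = 6·7^0
  c_4 = 0
λ_0 = (0, 6, 6, 0)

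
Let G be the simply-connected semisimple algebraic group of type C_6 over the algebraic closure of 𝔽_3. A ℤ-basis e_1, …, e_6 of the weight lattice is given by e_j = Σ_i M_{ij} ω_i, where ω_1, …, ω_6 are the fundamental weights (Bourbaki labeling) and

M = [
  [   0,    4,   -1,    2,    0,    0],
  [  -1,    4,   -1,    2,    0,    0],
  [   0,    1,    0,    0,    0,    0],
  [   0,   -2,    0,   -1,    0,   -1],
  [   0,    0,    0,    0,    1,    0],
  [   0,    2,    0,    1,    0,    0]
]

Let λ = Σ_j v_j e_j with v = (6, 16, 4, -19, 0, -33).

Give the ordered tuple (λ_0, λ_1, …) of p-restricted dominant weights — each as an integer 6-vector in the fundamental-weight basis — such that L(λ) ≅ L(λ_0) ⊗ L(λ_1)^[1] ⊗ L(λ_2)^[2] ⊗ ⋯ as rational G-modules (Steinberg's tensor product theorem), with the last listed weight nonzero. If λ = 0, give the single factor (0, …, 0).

Compute c_i = Σ_j M_{ij} v_j with v = (6, 16, 4, -19, 0, -33):
  c_1 = 0·6 + 4·16 + (-1)·(4) + (2)·(-19) + 0·0 + (0)·(-33) = 22
  c_2 = (-1)·(6) + 4·16 + (-1)·(4) + (2)·(-19) + 0·0 + (0)·(-33) = 16
  c_3 = 0·6 + 1·16 + 0·4 + (0)·(-19) + 0·0 + (0)·(-33) = 16
  c_4 = 0·6 + (-2)·(16) + 0·4 + (-1)·(-19) + 0·0 + (-1)·(-33) = 20
  c_5 = 0·6 + 0·16 + 0·4 + (0)·(-19) + 1·0 + (0)·(-33) = 0
  c_6 = 0·6 + 2·16 + 0·4 + (1)·(-19) + 0·0 + (0)·(-33) = 13
Writing each c_i in base p = 3:
  c_1 = 22 = 1·3^0 + 1·3^1 + 2·3^2
  c_2 = 16 = 1·3^0 + 2·3^1 + 1·3^2
  c_3 = 16 = 1·3^0 + 2·3^1 + 1·3^2
  c_4 = 20 = 2·3^0 + 0·3^1 + 2·3^2
  c_5 = 0
  c_6 = 13 = 1·3^0 + 1·3^1 + 1·3^2
Factor λ_0 = (1, 1, 1, 2, 0, 1)
Factor λ_1 = (1, 2, 2, 0, 0, 1)
Factor λ_2 = (2, 1, 1, 2, 0, 1)

((1, 1, 1, 2, 0, 1), (1, 2, 2, 0, 0, 1), (2, 1, 1, 2, 0, 1))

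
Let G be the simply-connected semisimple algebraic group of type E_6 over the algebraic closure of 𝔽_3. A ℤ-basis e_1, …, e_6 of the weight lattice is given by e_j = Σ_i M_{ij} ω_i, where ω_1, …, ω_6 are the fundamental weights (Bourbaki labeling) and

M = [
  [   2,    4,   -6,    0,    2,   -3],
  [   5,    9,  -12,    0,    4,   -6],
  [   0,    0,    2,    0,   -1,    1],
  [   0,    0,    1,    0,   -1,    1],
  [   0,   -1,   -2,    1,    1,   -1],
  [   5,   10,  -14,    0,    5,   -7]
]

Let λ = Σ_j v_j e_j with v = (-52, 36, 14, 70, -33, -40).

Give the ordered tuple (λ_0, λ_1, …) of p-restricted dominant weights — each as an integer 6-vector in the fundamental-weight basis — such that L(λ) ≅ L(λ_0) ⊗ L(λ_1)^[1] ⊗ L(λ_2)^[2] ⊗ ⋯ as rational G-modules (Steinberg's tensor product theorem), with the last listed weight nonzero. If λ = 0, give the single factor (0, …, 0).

((1, 1, 0, 1, 1, 1), (0, 1, 1, 2, 1, 0), (1, 0, 2, 0, 1, 2))

Compute c_i = Σ_j M_{ij} v_j with v = (-52, 36, 14, 70, -33, -40):
  c_1 = 2*-52 + 4*36 + -6*14 + 0*70 + 2*-33 + -3*-40 = 10
  c_2 = 5*-52 + 9*36 + -12*14 + 0*70 + 4*-33 + -6*-40 = 4
  c_3 = 0*-52 + 0*36 + 2*14 + 0*70 + -1*-33 + 1*-40 = 21
  c_4 = 0*-52 + 0*36 + 1*14 + 0*70 + -1*-33 + 1*-40 = 7
  c_5 = 0*-52 + -1*36 + -2*14 + 1*70 + 1*-33 + -1*-40 = 13
  c_6 = 5*-52 + 10*36 + -14*14 + 0*70 + 5*-33 + -7*-40 = 19
p = 3; digits c_i = Σ_j d_{ij}·3^j, 0 ≤ d_{ij} < 3:
  c_1 = 10 = 1·3^0 + 0·3^1 + 1·3^2
  c_2 = 4 = 1·3^0 + 1·3^1
  c_3 = 21 = 0·3^0 + 1·3^1 + 2·3^2
  c_4 = 7 = 1·3^0 + 2·3^1
  c_5 = 13 = 1·3^0 + 1·3^1 + 1·3^2
  c_6 = 19 = 1·3^0 + 0·3^1 + 2·3^2
λ_0 = (1, 1, 0, 1, 1, 1)
λ_1 = (0, 1, 1, 2, 1, 0)
λ_2 = (1, 0, 2, 0, 1, 2)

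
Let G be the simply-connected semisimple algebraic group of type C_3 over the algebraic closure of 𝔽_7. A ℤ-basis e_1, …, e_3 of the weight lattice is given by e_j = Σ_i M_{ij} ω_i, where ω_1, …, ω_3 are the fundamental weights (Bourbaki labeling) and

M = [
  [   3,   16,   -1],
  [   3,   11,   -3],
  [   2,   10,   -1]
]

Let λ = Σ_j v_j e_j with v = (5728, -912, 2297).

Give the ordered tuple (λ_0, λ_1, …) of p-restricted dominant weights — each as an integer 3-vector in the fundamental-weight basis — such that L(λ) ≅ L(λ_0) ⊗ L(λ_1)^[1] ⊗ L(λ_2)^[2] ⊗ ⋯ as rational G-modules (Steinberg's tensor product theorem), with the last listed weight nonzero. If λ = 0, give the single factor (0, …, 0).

Compute c_i = Σ_j M_{ij} v_j with v = (5728, -912, 2297):
  c_1 = 3·5728 + (16)·(-912) + (-1)·(2297) = 295
  c_2 = 3·5728 + (11)·(-912) + (-3)·(2297) = 261
  c_3 = 2·5728 + (10)·(-912) + (-1)·(2297) = 39
Writing each c_i in base p = 7:
  c_1 = 295 = 1·7^0 + 0·7^1 + 6·7^2
  c_2 = 261 = 2·7^0 + 2·7^1 + 5·7^2
  c_3 = 39 = 4·7^0 + 5·7^1
p-restricted factor λ_0 = (1, 2, 4)
p-restricted factor λ_1 = (0, 2, 5)
p-restricted factor λ_2 = (6, 5, 0)

((1, 2, 4), (0, 2, 5), (6, 5, 0))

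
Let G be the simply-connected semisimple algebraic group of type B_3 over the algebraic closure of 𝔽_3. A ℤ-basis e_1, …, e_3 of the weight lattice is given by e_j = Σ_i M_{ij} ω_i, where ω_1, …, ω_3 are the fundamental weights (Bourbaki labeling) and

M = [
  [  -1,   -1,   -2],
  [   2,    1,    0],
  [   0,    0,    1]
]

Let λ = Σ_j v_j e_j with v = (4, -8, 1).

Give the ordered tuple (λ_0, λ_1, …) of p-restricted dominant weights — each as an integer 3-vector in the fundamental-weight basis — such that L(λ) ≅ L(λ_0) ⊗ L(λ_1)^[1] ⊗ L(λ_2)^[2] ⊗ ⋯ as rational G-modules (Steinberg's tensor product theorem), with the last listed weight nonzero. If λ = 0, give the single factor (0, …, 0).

Converting to the ω-basis (c_i = row i of M dotted with v = (4, -8, 1)):
  c_1 = -1*4 + -1*-8 + -2*1 = 2
  c_2 = 2*4 + 1*-8 + 0*1 = 0
  c_3 = 0*4 + 0*-8 + 1*1 = 1
Expand coordinatewise in base 3:
  c_1 = 2 = 2·3^0
  c_2 = 0
  c_3 = 1 = 1·3^0
Factor λ_0 = (2, 0, 1)

((2, 0, 1),)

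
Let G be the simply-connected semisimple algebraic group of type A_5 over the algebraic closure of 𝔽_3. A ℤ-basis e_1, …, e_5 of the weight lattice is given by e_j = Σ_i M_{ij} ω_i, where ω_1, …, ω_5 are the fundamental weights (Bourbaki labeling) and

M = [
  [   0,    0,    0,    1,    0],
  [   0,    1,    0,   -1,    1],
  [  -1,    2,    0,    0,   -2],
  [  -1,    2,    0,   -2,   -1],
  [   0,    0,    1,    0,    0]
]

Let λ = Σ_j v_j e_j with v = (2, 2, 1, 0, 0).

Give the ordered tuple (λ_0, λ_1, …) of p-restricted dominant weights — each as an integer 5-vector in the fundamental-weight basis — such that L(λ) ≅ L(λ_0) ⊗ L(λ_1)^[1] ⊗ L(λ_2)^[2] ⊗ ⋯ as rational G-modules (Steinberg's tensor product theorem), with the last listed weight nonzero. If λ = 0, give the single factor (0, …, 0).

ω-coordinates c = M·v, v = (2, 2, 1, 0, 0):
  c_1 = 0*2 + 0*2 + 0*1 + 1*0 + 0*0 = 0
  c_2 = 0*2 + 1*2 + 0*1 + -1*0 + 1*0 = 2
  c_3 = -1*2 + 2*2 + 0*1 + 0*0 + -2*0 = 2
  c_4 = -1*2 + 2*2 + 0*1 + -2*0 + -1*0 = 2
  c_5 = 0*2 + 0*2 + 1*1 + 0*0 + 0*0 = 1
Writing each c_i in base p = 3:
  c_1 = 0
  c_2 = 2 = 2·3^0
  c_3 = 2 = 2·3^0
  c_4 = 2 = 2·3^0
  c_5 = 1 = 1·3^0
Factor λ_0 = (0, 2, 2, 2, 1)

((0, 2, 2, 2, 1),)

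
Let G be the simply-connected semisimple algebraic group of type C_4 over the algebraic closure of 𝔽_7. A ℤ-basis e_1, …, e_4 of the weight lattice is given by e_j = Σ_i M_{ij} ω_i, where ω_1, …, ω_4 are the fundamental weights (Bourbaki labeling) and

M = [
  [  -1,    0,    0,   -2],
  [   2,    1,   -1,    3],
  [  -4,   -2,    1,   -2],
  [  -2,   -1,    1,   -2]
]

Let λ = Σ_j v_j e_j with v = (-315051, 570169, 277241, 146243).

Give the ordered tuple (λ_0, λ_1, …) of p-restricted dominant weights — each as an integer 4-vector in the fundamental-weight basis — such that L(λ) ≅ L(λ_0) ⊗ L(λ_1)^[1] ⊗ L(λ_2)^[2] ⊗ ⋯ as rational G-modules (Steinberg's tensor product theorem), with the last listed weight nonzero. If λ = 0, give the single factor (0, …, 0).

Converting to the ω-basis (c_i = row i of M dotted with v = (-315051, 570169, 277241, 146243)):
  c_1 = (-1)·(-315051) + 0·570169 + 0·277241 + (-2)·(146243) = 22565
  c_2 = (2)·(-315051) + 1·570169 + (-1)·(277241) + 3·146243 = 101555
  c_3 = (-4)·(-315051) + (-2)·(570169) + 1·277241 + (-2)·(146243) = 104621
  c_4 = (-2)·(-315051) + (-1)·(570169) + 1·277241 + (-2)·(146243) = 44688
Expand coordinatewise in base 7:
  c_1 = 22565 = 4·7^0 + 3·7^1 + 5·7^2 + 2·7^3 + 2·7^4 + 1·7^5
  c_2 = 101555 = 6·7^0 + 3·7^1 + 0·7^2 + 2·7^3 + 0·7^4 + 6·7^5
  c_3 = 104621 = 6·7^0 + 0·7^1 + 0·7^2 + 4·7^3 + 1·7^4 + 6·7^5
  c_4 = 44688 = 0·7^0 + 0·7^1 + 2·7^2 + 4·7^3 + 4·7^4 + 2·7^5
Factor λ_0 = (4, 6, 6, 0)
Factor λ_1 = (3, 3, 0, 0)
Factor λ_2 = (5, 0, 0, 2)
Factor λ_3 = (2, 2, 4, 4)
Factor λ_4 = (2, 0, 1, 4)
Factor λ_5 = (1, 6, 6, 2)

((4, 6, 6, 0), (3, 3, 0, 0), (5, 0, 0, 2), (2, 2, 4, 4), (2, 0, 1, 4), (1, 6, 6, 2))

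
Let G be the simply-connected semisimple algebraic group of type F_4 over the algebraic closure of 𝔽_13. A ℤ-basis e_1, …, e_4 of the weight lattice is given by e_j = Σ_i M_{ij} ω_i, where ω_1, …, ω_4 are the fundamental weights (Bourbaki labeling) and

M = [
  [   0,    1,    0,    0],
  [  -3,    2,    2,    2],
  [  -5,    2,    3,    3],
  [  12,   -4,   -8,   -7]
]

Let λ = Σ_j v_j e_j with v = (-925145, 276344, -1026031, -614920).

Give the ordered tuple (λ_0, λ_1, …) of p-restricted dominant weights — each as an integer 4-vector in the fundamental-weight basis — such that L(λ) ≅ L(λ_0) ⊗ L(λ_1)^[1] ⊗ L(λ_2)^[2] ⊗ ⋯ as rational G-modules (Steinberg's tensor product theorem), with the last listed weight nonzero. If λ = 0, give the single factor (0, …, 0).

((3, 6, 6, 7), (2, 6, 2, 1), (10, 0, 4, 1), (8, 8, 12, 9), (9, 1, 8, 10))

Converting to the ω-basis (c_i = row i of M dotted with v = (-925145, 276344, -1026031, -614920)):
  c_1 = 0*-925145 + 1*276344 + 0*-1026031 + 0*-614920 = 276344
  c_2 = -3*-925145 + 2*276344 + 2*-1026031 + 2*-614920 = 46221
  c_3 = -5*-925145 + 2*276344 + 3*-1026031 + 3*-614920 = 255560
  c_4 = 12*-925145 + -4*276344 + -8*-1026031 + -7*-614920 = 305572
p = 13; digits c_i = Σ_j d_{ij}·13^j, 0 ≤ d_{ij} < 13:
  c_1 = 276344 = 3·13^0 + 2·13^1 + 10·13^2 + 8·13^3 + 9·13^4
  c_2 = 46221 = 6·13^0 + 6·13^1 + 0·13^2 + 8·13^3 + 1·13^4
  c_3 = 255560 = 6·13^0 + 2·13^1 + 4·13^2 + 12·13^3 + 8·13^4
  c_4 = 305572 = 7·13^0 + 1·13^1 + 1·13^2 + 9·13^3 + 10·13^4
p-restricted factor λ_0 = (3, 6, 6, 7)
p-restricted factor λ_1 = (2, 6, 2, 1)
p-restricted factor λ_2 = (10, 0, 4, 1)
p-restricted factor λ_3 = (8, 8, 12, 9)
p-restricted factor λ_4 = (9, 1, 8, 10)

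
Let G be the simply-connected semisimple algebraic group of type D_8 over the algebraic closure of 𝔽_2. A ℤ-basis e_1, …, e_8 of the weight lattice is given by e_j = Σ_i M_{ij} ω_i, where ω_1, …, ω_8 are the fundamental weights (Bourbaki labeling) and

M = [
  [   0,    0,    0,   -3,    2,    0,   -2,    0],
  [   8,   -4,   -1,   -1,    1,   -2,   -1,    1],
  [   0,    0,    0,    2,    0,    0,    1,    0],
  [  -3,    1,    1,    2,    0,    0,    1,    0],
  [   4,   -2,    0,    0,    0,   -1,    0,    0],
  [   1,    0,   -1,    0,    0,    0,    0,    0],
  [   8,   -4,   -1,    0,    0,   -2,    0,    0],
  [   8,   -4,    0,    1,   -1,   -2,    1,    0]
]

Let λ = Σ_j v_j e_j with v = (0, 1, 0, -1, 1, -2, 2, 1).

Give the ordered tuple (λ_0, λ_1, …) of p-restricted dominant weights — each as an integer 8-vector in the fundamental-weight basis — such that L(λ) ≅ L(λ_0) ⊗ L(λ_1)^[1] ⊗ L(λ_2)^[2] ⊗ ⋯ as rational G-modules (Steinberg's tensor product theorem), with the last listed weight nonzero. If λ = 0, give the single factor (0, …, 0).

((1, 1, 0, 1, 0, 0, 0, 0),)

Compute c_i = Σ_j M_{ij} v_j with v = (0, 1, 0, -1, 1, -2, 2, 1):
  c_1 = 0*0 + 0*1 + 0*0 + -3*-1 + 2*1 + 0*-2 + -2*2 + 0*1 = 1
  c_2 = 8*0 + -4*1 + -1*0 + -1*-1 + 1*1 + -2*-2 + -1*2 + 1*1 = 1
  c_3 = 0*0 + 0*1 + 0*0 + 2*-1 + 0*1 + 0*-2 + 1*2 + 0*1 = 0
  c_4 = -3*0 + 1*1 + 1*0 + 2*-1 + 0*1 + 0*-2 + 1*2 + 0*1 = 1
  c_5 = 4*0 + -2*1 + 0*0 + 0*-1 + 0*1 + -1*-2 + 0*2 + 0*1 = 0
  c_6 = 1*0 + 0*1 + -1*0 + 0*-1 + 0*1 + 0*-2 + 0*2 + 0*1 = 0
  c_7 = 8*0 + -4*1 + -1*0 + 0*-1 + 0*1 + -2*-2 + 0*2 + 0*1 = 0
  c_8 = 8*0 + -4*1 + 0*0 + 1*-1 + -1*1 + -2*-2 + 1*2 + 0*1 = 0
p = 2; digits c_i = Σ_j d_{ij}·2^j, 0 ≤ d_{ij} < 2:
  c_1 = 1 = 1·2^0
  c_2 = 1 = 1·2^0
  c_3 = 0
  c_4 = 1 = 1·2^0
  c_5 = 0
  c_6 = 0
  c_7 = 0
  c_8 = 0
Factor λ_0 = (1, 1, 0, 1, 0, 0, 0, 0)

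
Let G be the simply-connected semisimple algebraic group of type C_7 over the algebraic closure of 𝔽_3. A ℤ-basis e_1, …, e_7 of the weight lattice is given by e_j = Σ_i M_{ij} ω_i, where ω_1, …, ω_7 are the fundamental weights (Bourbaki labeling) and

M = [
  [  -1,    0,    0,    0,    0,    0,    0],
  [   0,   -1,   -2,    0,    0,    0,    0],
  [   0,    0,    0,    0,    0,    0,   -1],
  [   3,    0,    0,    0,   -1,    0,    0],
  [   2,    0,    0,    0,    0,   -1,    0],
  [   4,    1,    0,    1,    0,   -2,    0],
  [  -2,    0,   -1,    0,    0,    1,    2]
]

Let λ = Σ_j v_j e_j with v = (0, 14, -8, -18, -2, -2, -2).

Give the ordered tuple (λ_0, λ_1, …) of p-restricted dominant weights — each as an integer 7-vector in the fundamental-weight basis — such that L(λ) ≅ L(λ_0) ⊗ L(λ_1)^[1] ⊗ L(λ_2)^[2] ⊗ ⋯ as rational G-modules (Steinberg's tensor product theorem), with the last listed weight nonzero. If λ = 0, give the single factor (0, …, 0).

Change of basis e → ω: c = M·v where v = (0, 14, -8, -18, -2, -2, -2):
  c_1 = (-1)·(0) + 0·14 + (0)·(-8) + (0)·(-18) + (0)·(-2) + (0)·(-2) + (0)·(-2) = 0
  c_2 = 0·0 + (-1)·(14) + (-2)·(-8) + (0)·(-18) + (0)·(-2) + (0)·(-2) + (0)·(-2) = 2
  c_3 = 0·0 + 0·14 + (0)·(-8) + (0)·(-18) + (0)·(-2) + (0)·(-2) + (-1)·(-2) = 2
  c_4 = 3·0 + 0·14 + (0)·(-8) + (0)·(-18) + (-1)·(-2) + (0)·(-2) + (0)·(-2) = 2
  c_5 = 2·0 + 0·14 + (0)·(-8) + (0)·(-18) + (0)·(-2) + (-1)·(-2) + (0)·(-2) = 2
  c_6 = 4·0 + 1·14 + (0)·(-8) + (1)·(-18) + (0)·(-2) + (-2)·(-2) + (0)·(-2) = 0
  c_7 = (-2)·(0) + 0·14 + (-1)·(-8) + (0)·(-18) + (0)·(-2) + (1)·(-2) + (2)·(-2) = 2
Base-3 expansion of each c_i:
  c_1 = 0
  c_2 = 2 = 2·3^0
  c_3 = 2 = 2·3^0
  c_4 = 2 = 2·3^0
  c_5 = 2 = 2·3^0
  c_6 = 0
  c_7 = 2 = 2·3^0
λ_0 = (0, 2, 2, 2, 2, 0, 2)

((0, 2, 2, 2, 2, 0, 2),)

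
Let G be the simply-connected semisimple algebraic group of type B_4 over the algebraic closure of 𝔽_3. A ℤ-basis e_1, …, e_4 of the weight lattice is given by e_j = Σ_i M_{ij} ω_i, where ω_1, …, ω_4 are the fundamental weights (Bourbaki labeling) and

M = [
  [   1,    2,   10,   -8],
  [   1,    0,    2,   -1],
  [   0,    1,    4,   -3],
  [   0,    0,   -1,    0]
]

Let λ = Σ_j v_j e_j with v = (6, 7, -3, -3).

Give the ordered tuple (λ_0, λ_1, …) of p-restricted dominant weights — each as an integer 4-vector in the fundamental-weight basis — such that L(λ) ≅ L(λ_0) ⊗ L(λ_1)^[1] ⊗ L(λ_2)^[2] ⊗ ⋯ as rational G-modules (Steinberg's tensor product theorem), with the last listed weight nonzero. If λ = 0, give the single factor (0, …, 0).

Converting to the ω-basis (c_i = row i of M dotted with v = (6, 7, -3, -3)):
  c_1 = 1*6 + 2*7 + 10*-3 + -8*-3 = 14
  c_2 = 1*6 + 0*7 + 2*-3 + -1*-3 = 3
  c_3 = 0*6 + 1*7 + 4*-3 + -3*-3 = 4
  c_4 = 0*6 + 0*7 + -1*-3 + 0*-3 = 3
Writing each c_i in base p = 3:
  c_1 = 14 = 2·3^0 + 1·3^1 + 1·3^2
  c_2 = 3 = 0·3^0 + 1·3^1
  c_3 = 4 = 1·3^0 + 1·3^1
  c_4 = 3 = 0·3^0 + 1·3^1
p-restricted factor λ_0 = (2, 0, 1, 0)
p-restricted factor λ_1 = (1, 1, 1, 1)
p-restricted factor λ_2 = (1, 0, 0, 0)

((2, 0, 1, 0), (1, 1, 1, 1), (1, 0, 0, 0))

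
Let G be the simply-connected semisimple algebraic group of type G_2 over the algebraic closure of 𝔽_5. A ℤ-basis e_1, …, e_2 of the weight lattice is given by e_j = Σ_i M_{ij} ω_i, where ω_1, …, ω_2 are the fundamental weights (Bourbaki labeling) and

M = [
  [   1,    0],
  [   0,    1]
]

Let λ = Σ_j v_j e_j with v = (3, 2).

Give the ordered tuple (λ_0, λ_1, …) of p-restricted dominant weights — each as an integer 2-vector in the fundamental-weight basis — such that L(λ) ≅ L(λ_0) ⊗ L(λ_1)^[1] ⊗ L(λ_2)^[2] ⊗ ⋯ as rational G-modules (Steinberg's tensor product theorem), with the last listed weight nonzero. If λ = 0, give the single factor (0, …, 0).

Compute c_i = Σ_j M_{ij} v_j with v = (3, 2):
  c_1 = 1·3 + 0·2 = 3
  c_2 = 0·3 + 1·2 = 2
p = 5; digits c_i = Σ_j d_{ij}·5^j, 0 ≤ d_{ij} < 5:
  c_1 = 3 = 3·5^0
  c_2 = 2 = 2·5^0
Factor λ_0 = (3, 2)

((3, 2),)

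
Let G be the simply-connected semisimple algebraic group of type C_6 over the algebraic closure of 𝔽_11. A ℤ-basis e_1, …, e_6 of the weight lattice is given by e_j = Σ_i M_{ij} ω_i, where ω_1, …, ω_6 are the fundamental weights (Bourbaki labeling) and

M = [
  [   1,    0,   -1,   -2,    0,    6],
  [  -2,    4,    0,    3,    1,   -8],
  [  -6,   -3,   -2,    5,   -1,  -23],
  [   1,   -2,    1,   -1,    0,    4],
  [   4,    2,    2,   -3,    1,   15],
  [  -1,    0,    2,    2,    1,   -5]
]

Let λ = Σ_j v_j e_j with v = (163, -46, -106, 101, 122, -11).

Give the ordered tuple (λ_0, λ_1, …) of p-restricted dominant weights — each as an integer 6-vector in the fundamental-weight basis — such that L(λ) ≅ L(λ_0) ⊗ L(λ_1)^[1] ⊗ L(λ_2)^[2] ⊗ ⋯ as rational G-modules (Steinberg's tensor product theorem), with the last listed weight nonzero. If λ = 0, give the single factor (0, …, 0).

In the fundamental-weight basis, λ has coordinates c = M·v (v = (163, -46, -106, 101, 122, -11)):
  c_1 = (1)·(163) + (0)·(-46) + (-1)·(-106) + (-2)·(101) + (0)·(122) + (6)·(-11) = 1
  c_2 = (-2)·(163) + (4)·(-46) + (0)·(-106) + (3)·(101) + (1)·(122) + (-8)·(-11) = 3
  c_3 = (-6)·(163) + (-3)·(-46) + (-2)·(-106) + (5)·(101) + (-1)·(122) + (-23)·(-11) = 8
  c_4 = (1)·(163) + (-2)·(-46) + (1)·(-106) + (-1)·(101) + (0)·(122) + (4)·(-11) = 4
  c_5 = (4)·(163) + (2)·(-46) + (2)·(-106) + (-3)·(101) + (1)·(122) + (15)·(-11) = 2
  c_6 = (-1)·(163) + (0)·(-46) + (2)·(-106) + (2)·(101) + (1)·(122) + (-5)·(-11) = 4
Expand coordinatewise in base 11:
  c_1 = 1 = 1·11^0
  c_2 = 3 = 3·11^0
  c_3 = 8 = 8·11^0
  c_4 = 4 = 4·11^0
  c_5 = 2 = 2·11^0
  c_6 = 4 = 4·11^0
p-restricted factor λ_0 = (1, 3, 8, 4, 2, 4)

((1, 3, 8, 4, 2, 4),)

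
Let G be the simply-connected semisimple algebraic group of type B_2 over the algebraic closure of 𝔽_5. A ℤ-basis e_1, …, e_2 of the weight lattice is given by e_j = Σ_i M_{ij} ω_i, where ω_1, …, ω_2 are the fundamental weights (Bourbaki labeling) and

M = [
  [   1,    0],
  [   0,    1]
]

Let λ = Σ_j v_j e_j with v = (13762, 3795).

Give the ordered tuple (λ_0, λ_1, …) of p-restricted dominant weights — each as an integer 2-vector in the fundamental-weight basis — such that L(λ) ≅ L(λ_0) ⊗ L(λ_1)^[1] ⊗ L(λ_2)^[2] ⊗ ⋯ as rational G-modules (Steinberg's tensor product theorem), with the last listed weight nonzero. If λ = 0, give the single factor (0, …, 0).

ω-coordinates c = M·v, v = (13762, 3795):
  c_1 = (1)·(13762) + (0)·(3795) = 13762
  c_2 = (0)·(13762) + (1)·(3795) = 3795
Expand coordinatewise in base 5:
  c_1 = 13762 = 2·5^0 + 2·5^1 + 0·5^2 + 0·5^3 + 2·5^4 + 4·5^5
  c_2 = 3795 = 0·5^0 + 4·5^1 + 1·5^2 + 0·5^3 + 1·5^4 + 1·5^5
λ_0 = (2, 0)
λ_1 = (2, 4)
λ_2 = (0, 1)
λ_3 = (0, 0)
λ_4 = (2, 1)
λ_5 = (4, 1)

((2, 0), (2, 4), (0, 1), (0, 0), (2, 1), (4, 1))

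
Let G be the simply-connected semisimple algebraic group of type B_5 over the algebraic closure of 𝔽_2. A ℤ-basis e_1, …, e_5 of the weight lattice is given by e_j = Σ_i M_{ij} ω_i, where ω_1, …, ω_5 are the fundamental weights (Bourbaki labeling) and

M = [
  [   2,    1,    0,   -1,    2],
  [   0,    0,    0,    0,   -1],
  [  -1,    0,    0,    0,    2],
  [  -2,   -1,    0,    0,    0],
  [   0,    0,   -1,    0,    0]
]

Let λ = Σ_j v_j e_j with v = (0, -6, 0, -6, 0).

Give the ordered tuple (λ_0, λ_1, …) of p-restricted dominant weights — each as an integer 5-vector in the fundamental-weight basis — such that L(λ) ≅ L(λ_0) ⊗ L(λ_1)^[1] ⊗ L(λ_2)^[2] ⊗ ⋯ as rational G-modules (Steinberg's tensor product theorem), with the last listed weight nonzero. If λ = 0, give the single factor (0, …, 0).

Change of basis e → ω: c = M·v where v = (0, -6, 0, -6, 0):
  c_1 = 2·0 + (1)·(-6) + 0·0 + (-1)·(-6) + 2·0 = 0
  c_2 = 0·0 + (0)·(-6) + 0·0 + (0)·(-6) + (-1)·(0) = 0
  c_3 = (-1)·(0) + (0)·(-6) + 0·0 + (0)·(-6) + 2·0 = 0
  c_4 = (-2)·(0) + (-1)·(-6) + 0·0 + (0)·(-6) + 0·0 = 6
  c_5 = 0·0 + (0)·(-6) + (-1)·(0) + (0)·(-6) + 0·0 = 0
p = 2; digits c_i = Σ_j d_{ij}·2^j, 0 ≤ d_{ij} < 2:
  c_1 = 0
  c_2 = 0
  c_3 = 0
  c_4 = 6 = 0·2^0 + 1·2^1 + 1·2^2
  c_5 = 0
p-restricted factor λ_0 = (0, 0, 0, 0, 0)
p-restricted factor λ_1 = (0, 0, 0, 1, 0)
p-restricted factor λ_2 = (0, 0, 0, 1, 0)

((0, 0, 0, 0, 0), (0, 0, 0, 1, 0), (0, 0, 0, 1, 0))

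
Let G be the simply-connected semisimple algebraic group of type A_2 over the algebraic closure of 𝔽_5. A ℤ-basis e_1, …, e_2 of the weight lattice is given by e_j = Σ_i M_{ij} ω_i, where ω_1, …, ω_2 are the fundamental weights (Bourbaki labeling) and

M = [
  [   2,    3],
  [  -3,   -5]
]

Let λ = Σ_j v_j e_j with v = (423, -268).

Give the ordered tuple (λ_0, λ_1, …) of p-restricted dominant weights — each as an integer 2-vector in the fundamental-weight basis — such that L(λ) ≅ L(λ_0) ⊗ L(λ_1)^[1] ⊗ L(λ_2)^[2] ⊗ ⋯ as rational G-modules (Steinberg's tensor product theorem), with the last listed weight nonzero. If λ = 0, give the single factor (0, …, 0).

((2, 1), (3, 4), (1, 2))

In the fundamental-weight basis, λ has coordinates c = M·v (v = (423, -268)):
  c_1 = (2)·(423) + (3)·(-268) = 42
  c_2 = (-3)·(423) + (-5)·(-268) = 71
Writing each c_i in base p = 5:
  c_1 = 42 = 2·5^0 + 3·5^1 + 1·5^2
  c_2 = 71 = 1·5^0 + 4·5^1 + 2·5^2
p-restricted factor λ_0 = (2, 1)
p-restricted factor λ_1 = (3, 4)
p-restricted factor λ_2 = (1, 2)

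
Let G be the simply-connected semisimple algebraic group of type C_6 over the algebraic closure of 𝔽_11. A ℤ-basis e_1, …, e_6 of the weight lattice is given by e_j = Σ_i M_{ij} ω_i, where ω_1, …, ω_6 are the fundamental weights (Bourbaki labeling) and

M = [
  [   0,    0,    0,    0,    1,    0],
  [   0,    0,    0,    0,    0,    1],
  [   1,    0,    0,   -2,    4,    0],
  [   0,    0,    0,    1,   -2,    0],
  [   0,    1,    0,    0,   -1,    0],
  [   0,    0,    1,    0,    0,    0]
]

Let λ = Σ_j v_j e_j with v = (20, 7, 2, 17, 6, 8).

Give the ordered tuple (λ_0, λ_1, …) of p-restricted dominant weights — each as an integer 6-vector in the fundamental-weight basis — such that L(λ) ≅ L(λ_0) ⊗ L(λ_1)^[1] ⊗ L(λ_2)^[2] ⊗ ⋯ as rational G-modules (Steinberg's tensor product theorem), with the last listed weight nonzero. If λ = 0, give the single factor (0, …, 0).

Compute c_i = Σ_j M_{ij} v_j with v = (20, 7, 2, 17, 6, 8):
  c_1 = 0·20 + 0·7 + 0·2 + 0·17 + 1·6 + 0·8 = 6
  c_2 = 0·20 + 0·7 + 0·2 + 0·17 + 0·6 + 1·8 = 8
  c_3 = 1·20 + 0·7 + 0·2 + (-2)·(17) + 4·6 + 0·8 = 10
  c_4 = 0·20 + 0·7 + 0·2 + 1·17 + (-2)·(6) + 0·8 = 5
  c_5 = 0·20 + 1·7 + 0·2 + 0·17 + (-1)·(6) + 0·8 = 1
  c_6 = 0·20 + 0·7 + 1·2 + 0·17 + 0·6 + 0·8 = 2
Base-11 expansion of each c_i:
  c_1 = 6 = 6·11^0
  c_2 = 8 = 8·11^0
  c_3 = 10 = 10·11^0
  c_4 = 5 = 5·11^0
  c_5 = 1 = 1·11^0
  c_6 = 2 = 2·11^0
λ_0 = (6, 8, 10, 5, 1, 2)

((6, 8, 10, 5, 1, 2),)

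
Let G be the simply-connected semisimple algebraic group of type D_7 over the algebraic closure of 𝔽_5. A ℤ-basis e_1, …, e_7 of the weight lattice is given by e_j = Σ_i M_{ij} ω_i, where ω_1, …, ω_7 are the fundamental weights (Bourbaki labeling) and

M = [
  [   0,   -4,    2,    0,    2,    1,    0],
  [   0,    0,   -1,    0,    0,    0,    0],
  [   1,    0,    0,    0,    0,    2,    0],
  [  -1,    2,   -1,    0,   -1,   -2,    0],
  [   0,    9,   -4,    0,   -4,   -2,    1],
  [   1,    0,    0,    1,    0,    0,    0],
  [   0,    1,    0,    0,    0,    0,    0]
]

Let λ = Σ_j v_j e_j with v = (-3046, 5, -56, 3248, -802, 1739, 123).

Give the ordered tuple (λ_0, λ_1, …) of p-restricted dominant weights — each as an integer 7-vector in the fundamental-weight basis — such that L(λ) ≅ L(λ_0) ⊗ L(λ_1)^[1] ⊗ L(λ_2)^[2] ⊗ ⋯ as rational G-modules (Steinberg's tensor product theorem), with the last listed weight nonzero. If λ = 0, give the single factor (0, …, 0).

Compute c_i = Σ_j M_{ij} v_j with v = (-3046, 5, -56, 3248, -802, 1739, 123):
  c_1 = (0)·(-3046) + (-4)·(5) + (2)·(-56) + (0)·(3248) + (2)·(-802) + (1)·(1739) + (0)·(123) = 3
  c_2 = (0)·(-3046) + (0)·(5) + (-1)·(-56) + (0)·(3248) + (0)·(-802) + (0)·(1739) + (0)·(123) = 56
  c_3 = (1)·(-3046) + (0)·(5) + (0)·(-56) + (0)·(3248) + (0)·(-802) + (2)·(1739) + (0)·(123) = 432
  c_4 = (-1)·(-3046) + (2)·(5) + (-1)·(-56) + (0)·(3248) + (-1)·(-802) + (-2)·(1739) + (0)·(123) = 436
  c_5 = (0)·(-3046) + (9)·(5) + (-4)·(-56) + (0)·(3248) + (-4)·(-802) + (-2)·(1739) + (1)·(123) = 122
  c_6 = (1)·(-3046) + (0)·(5) + (0)·(-56) + (1)·(3248) + (0)·(-802) + (0)·(1739) + (0)·(123) = 202
  c_7 = (0)·(-3046) + (1)·(5) + (0)·(-56) + (0)·(3248) + (0)·(-802) + (0)·(1739) + (0)·(123) = 5
Writing each c_i in base p = 5:
  c_1 = 3 = 3·5^0
  c_2 = 56 = 1·5^0 + 1·5^1 + 2·5^2
  c_3 = 432 = 2·5^0 + 1·5^1 + 2·5^2 + 3·5^3
  c_4 = 436 = 1·5^0 + 2·5^1 + 2·5^2 + 3·5^3
  c_5 = 122 = 2·5^0 + 4·5^1 + 4·5^2
  c_6 = 202 = 2·5^0 + 0·5^1 + 3·5^2 + 1·5^3
  c_7 = 5 = 0·5^0 + 1·5^1
p-restricted factor λ_0 = (3, 1, 2, 1, 2, 2, 0)
p-restricted factor λ_1 = (0, 1, 1, 2, 4, 0, 1)
p-restricted factor λ_2 = (0, 2, 2, 2, 4, 3, 0)
p-restricted factor λ_3 = (0, 0, 3, 3, 0, 1, 0)

((3, 1, 2, 1, 2, 2, 0), (0, 1, 1, 2, 4, 0, 1), (0, 2, 2, 2, 4, 3, 0), (0, 0, 3, 3, 0, 1, 0))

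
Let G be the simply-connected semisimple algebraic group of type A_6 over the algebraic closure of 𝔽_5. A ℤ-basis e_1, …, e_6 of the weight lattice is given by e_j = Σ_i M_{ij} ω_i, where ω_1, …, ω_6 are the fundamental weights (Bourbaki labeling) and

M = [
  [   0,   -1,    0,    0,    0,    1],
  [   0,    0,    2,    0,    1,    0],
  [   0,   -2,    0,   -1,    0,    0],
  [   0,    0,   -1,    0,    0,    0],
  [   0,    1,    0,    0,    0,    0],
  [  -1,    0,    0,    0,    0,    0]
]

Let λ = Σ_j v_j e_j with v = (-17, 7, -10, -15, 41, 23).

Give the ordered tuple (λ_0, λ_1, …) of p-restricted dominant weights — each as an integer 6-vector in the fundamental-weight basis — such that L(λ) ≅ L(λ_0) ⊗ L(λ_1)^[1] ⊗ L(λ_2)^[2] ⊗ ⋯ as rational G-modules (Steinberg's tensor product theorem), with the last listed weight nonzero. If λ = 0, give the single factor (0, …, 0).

Compute c_i = Σ_j M_{ij} v_j with v = (-17, 7, -10, -15, 41, 23):
  c_1 = 0*-17 + -1*7 + 0*-10 + 0*-15 + 0*41 + 1*23 = 16
  c_2 = 0*-17 + 0*7 + 2*-10 + 0*-15 + 1*41 + 0*23 = 21
  c_3 = 0*-17 + -2*7 + 0*-10 + -1*-15 + 0*41 + 0*23 = 1
  c_4 = 0*-17 + 0*7 + -1*-10 + 0*-15 + 0*41 + 0*23 = 10
  c_5 = 0*-17 + 1*7 + 0*-10 + 0*-15 + 0*41 + 0*23 = 7
  c_6 = -1*-17 + 0*7 + 0*-10 + 0*-15 + 0*41 + 0*23 = 17
Base-5 expansion of each c_i:
  c_1 = 16 = 1·5^0 + 3·5^1
  c_2 = 21 = 1·5^0 + 4·5^1
  c_3 = 1 = 1·5^0
  c_4 = 10 = 0·5^0 + 2·5^1
  c_5 = 7 = 2·5^0 + 1·5^1
  c_6 = 17 = 2·5^0 + 3·5^1
Factor λ_0 = (1, 1, 1, 0, 2, 2)
Factor λ_1 = (3, 4, 0, 2, 1, 3)

((1, 1, 1, 0, 2, 2), (3, 4, 0, 2, 1, 3))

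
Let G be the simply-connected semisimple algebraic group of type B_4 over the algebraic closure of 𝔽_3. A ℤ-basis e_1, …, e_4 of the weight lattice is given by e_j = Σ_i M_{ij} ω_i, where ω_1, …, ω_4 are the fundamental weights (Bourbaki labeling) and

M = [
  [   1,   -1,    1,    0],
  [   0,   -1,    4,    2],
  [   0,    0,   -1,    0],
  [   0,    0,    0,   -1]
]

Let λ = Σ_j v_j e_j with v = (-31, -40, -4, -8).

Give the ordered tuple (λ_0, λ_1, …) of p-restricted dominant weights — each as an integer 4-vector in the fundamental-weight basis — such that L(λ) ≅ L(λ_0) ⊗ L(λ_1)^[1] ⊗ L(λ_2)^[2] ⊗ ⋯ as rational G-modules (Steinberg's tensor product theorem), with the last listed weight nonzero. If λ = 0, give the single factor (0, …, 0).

((2, 2, 1, 2), (1, 2, 1, 2))

ω-coordinates c = M·v, v = (-31, -40, -4, -8):
  c_1 = 1*-31 + -1*-40 + 1*-4 + 0*-8 = 5
  c_2 = 0*-31 + -1*-40 + 4*-4 + 2*-8 = 8
  c_3 = 0*-31 + 0*-40 + -1*-4 + 0*-8 = 4
  c_4 = 0*-31 + 0*-40 + 0*-4 + -1*-8 = 8
Writing each c_i in base p = 3:
  c_1 = 5 = 2·3^0 + 1·3^1
  c_2 = 8 = 2·3^0 + 2·3^1
  c_3 = 4 = 1·3^0 + 1·3^1
  c_4 = 8 = 2·3^0 + 2·3^1
λ_0 = (2, 2, 1, 2)
λ_1 = (1, 2, 1, 2)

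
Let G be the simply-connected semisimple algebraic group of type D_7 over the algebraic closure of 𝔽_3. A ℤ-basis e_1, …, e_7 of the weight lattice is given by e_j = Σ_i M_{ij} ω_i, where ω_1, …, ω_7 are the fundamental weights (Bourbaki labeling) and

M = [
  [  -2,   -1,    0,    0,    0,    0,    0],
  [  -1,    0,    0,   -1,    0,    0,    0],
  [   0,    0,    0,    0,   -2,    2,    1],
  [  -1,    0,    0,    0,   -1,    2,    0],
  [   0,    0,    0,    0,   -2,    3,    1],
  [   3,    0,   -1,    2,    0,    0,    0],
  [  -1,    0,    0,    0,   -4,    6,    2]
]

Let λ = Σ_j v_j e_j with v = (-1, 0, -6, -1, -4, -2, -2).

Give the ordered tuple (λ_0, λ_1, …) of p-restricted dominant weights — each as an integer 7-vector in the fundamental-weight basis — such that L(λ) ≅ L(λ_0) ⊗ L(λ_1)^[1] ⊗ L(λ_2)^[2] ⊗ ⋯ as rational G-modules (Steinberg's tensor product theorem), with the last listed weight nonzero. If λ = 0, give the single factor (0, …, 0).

ω-coordinates c = M·v, v = (-1, 0, -6, -1, -4, -2, -2):
  c_1 = -2*-1 + -1*0 + 0*-6 + 0*-1 + 0*-4 + 0*-2 + 0*-2 = 2
  c_2 = -1*-1 + 0*0 + 0*-6 + -1*-1 + 0*-4 + 0*-2 + 0*-2 = 2
  c_3 = 0*-1 + 0*0 + 0*-6 + 0*-1 + -2*-4 + 2*-2 + 1*-2 = 2
  c_4 = -1*-1 + 0*0 + 0*-6 + 0*-1 + -1*-4 + 2*-2 + 0*-2 = 1
  c_5 = 0*-1 + 0*0 + 0*-6 + 0*-1 + -2*-4 + 3*-2 + 1*-2 = 0
  c_6 = 3*-1 + 0*0 + -1*-6 + 2*-1 + 0*-4 + 0*-2 + 0*-2 = 1
  c_7 = -1*-1 + 0*0 + 0*-6 + 0*-1 + -4*-4 + 6*-2 + 2*-2 = 1
p = 3; digits c_i = Σ_j d_{ij}·3^j, 0 ≤ d_{ij} < 3:
  c_1 = 2 = 2·3^0
  c_2 = 2 = 2·3^0
  c_3 = 2 = 2·3^0
  c_4 = 1 = 1·3^0
  c_5 = 0
  c_6 = 1 = 1·3^0
  c_7 = 1 = 1·3^0
p-restricted factor λ_0 = (2, 2, 2, 1, 0, 1, 1)

((2, 2, 2, 1, 0, 1, 1),)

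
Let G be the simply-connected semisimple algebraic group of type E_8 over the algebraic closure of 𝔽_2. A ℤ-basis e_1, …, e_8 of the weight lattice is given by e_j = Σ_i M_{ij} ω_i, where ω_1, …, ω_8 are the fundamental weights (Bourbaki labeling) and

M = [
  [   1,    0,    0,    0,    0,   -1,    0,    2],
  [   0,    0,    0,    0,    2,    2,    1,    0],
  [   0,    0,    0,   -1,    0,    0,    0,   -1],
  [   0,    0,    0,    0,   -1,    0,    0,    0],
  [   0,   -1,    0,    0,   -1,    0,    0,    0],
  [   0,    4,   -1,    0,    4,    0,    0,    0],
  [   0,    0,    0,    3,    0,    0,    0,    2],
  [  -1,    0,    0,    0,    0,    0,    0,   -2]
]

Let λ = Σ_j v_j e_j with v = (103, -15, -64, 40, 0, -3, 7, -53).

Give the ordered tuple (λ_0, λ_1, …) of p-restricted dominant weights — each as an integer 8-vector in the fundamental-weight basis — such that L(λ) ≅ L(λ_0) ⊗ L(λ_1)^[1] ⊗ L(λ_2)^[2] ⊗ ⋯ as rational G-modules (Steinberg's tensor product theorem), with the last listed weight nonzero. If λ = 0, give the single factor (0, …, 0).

Change of basis e → ω: c = M·v where v = (103, -15, -64, 40, 0, -3, 7, -53):
  c_1 = 1·103 + (0)·(-15) + (0)·(-64) + 0·40 + 0·0 + (-1)·(-3) + 0·7 + (2)·(-53) = 0
  c_2 = 0·103 + (0)·(-15) + (0)·(-64) + 0·40 + 2·0 + (2)·(-3) + 1·7 + (0)·(-53) = 1
  c_3 = 0·103 + (0)·(-15) + (0)·(-64) + (-1)·(40) + 0·0 + (0)·(-3) + 0·7 + (-1)·(-53) = 13
  c_4 = 0·103 + (0)·(-15) + (0)·(-64) + 0·40 + (-1)·(0) + (0)·(-3) + 0·7 + (0)·(-53) = 0
  c_5 = 0·103 + (-1)·(-15) + (0)·(-64) + 0·40 + (-1)·(0) + (0)·(-3) + 0·7 + (0)·(-53) = 15
  c_6 = 0·103 + (4)·(-15) + (-1)·(-64) + 0·40 + 4·0 + (0)·(-3) + 0·7 + (0)·(-53) = 4
  c_7 = 0·103 + (0)·(-15) + (0)·(-64) + 3·40 + 0·0 + (0)·(-3) + 0·7 + (2)·(-53) = 14
  c_8 = (-1)·(103) + (0)·(-15) + (0)·(-64) + 0·40 + 0·0 + (0)·(-3) + 0·7 + (-2)·(-53) = 3
Base-2 expansion of each c_i:
  c_1 = 0
  c_2 = 1 = 1·2^0
  c_3 = 13 = 1·2^0 + 0·2^1 + 1·2^2 + 1·2^3
  c_4 = 0
  c_5 = 15 = 1·2^0 + 1·2^1 + 1·2^2 + 1·2^3
  c_6 = 4 = 0·2^0 + 0·2^1 + 1·2^2
  c_7 = 14 = 0·2^0 + 1·2^1 + 1·2^2 + 1·2^3
  c_8 = 3 = 1·2^0 + 1·2^1
Factor λ_0 = (0, 1, 1, 0, 1, 0, 0, 1)
Factor λ_1 = (0, 0, 0, 0, 1, 0, 1, 1)
Factor λ_2 = (0, 0, 1, 0, 1, 1, 1, 0)
Factor λ_3 = (0, 0, 1, 0, 1, 0, 1, 0)

((0, 1, 1, 0, 1, 0, 0, 1), (0, 0, 0, 0, 1, 0, 1, 1), (0, 0, 1, 0, 1, 1, 1, 0), (0, 0, 1, 0, 1, 0, 1, 0))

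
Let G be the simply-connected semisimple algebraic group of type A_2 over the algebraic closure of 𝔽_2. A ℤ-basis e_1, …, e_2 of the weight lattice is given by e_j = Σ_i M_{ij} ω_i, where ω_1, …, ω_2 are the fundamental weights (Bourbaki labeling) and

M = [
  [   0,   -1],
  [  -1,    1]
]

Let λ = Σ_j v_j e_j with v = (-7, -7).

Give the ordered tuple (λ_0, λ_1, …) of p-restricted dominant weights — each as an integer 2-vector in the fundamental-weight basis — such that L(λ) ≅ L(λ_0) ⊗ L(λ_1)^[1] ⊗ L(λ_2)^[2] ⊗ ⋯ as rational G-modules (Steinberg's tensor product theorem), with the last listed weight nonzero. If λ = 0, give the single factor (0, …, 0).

((1, 0), (1, 0), (1, 0))

Change of basis e → ω: c = M·v where v = (-7, -7):
  c_1 = (0)·(-7) + (-1)·(-7) = 7
  c_2 = (-1)·(-7) + (1)·(-7) = 0
Expand coordinatewise in base 2:
  c_1 = 7 = 1·2^0 + 1·2^1 + 1·2^2
  c_2 = 0
λ_0 = (1, 0)
λ_1 = (1, 0)
λ_2 = (1, 0)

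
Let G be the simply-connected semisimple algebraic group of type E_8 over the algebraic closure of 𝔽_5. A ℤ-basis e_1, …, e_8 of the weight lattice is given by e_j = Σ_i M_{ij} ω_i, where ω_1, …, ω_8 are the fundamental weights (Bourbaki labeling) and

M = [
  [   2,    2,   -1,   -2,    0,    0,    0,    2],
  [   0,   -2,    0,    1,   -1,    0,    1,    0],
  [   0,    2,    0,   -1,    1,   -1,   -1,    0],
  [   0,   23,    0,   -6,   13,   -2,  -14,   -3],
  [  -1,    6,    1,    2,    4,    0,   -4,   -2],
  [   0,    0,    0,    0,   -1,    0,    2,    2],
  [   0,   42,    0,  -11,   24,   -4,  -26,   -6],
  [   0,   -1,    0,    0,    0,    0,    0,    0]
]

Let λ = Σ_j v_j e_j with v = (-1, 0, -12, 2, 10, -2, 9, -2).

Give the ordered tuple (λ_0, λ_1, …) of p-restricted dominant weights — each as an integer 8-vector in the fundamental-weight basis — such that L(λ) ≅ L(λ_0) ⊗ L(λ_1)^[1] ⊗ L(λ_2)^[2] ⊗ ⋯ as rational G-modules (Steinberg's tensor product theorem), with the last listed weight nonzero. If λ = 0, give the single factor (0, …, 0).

Change of basis e → ω: c = M·v where v = (-1, 0, -12, 2, 10, -2, 9, -2):
  c_1 = (2)·(-1) + 2·0 + (-1)·(-12) + (-2)·(2) + 0·10 + (0)·(-2) + 0·9 + (2)·(-2) = 2
  c_2 = (0)·(-1) + (-2)·(0) + (0)·(-12) + 1·2 + (-1)·(10) + (0)·(-2) + 1·9 + (0)·(-2) = 1
  c_3 = (0)·(-1) + 2·0 + (0)·(-12) + (-1)·(2) + 1·10 + (-1)·(-2) + (-1)·(9) + (0)·(-2) = 1
  c_4 = (0)·(-1) + 23·0 + (0)·(-12) + (-6)·(2) + 13·10 + (-2)·(-2) + (-14)·(9) + (-3)·(-2) = 2
  c_5 = (-1)·(-1) + 6·0 + (1)·(-12) + 2·2 + 4·10 + (0)·(-2) + (-4)·(9) + (-2)·(-2) = 1
  c_6 = (0)·(-1) + 0·0 + (0)·(-12) + 0·2 + (-1)·(10) + (0)·(-2) + 2·9 + (2)·(-2) = 4
  c_7 = (0)·(-1) + 42·0 + (0)·(-12) + (-11)·(2) + 24·10 + (-4)·(-2) + (-26)·(9) + (-6)·(-2) = 4
  c_8 = (0)·(-1) + (-1)·(0) + (0)·(-12) + 0·2 + 0·10 + (0)·(-2) + 0·9 + (0)·(-2) = 0
Base-5 expansion of each c_i:
  c_1 = 2 = 2·5^0
  c_2 = 1 = 1·5^0
  c_3 = 1 = 1·5^0
  c_4 = 2 = 2·5^0
  c_5 = 1 = 1·5^0
  c_6 = 4 = 4·5^0
  c_7 = 4 = 4·5^0
  c_8 = 0
p-restricted factor λ_0 = (2, 1, 1, 2, 1, 4, 4, 0)

((2, 1, 1, 2, 1, 4, 4, 0),)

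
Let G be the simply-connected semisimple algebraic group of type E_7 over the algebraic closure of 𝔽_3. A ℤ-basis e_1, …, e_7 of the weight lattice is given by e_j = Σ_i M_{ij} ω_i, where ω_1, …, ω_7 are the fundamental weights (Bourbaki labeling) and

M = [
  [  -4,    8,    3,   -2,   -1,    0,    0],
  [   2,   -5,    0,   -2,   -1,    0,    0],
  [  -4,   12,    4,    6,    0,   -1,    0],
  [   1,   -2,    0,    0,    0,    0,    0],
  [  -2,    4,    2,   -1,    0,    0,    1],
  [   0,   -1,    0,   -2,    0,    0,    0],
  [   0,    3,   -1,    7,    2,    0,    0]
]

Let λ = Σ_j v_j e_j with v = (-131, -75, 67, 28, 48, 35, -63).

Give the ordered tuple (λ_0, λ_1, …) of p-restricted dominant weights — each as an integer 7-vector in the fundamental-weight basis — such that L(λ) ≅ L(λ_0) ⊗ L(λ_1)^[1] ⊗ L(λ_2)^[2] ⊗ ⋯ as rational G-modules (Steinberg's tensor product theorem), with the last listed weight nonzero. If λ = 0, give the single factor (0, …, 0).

((0, 0, 1, 1, 2, 1, 0), (1, 0, 2, 0, 1, 0, 0), (2, 1, 2, 2, 0, 2, 0))

Change of basis e → ω: c = M·v where v = (-131, -75, 67, 28, 48, 35, -63):
  c_1 = (-4)·(-131) + (8)·(-75) + 3·67 + (-2)·(28) + (-1)·(48) + 0·35 + (0)·(-63) = 21
  c_2 = (2)·(-131) + (-5)·(-75) + 0·67 + (-2)·(28) + (-1)·(48) + 0·35 + (0)·(-63) = 9
  c_3 = (-4)·(-131) + (12)·(-75) + 4·67 + 6·28 + 0·48 + (-1)·(35) + (0)·(-63) = 25
  c_4 = (1)·(-131) + (-2)·(-75) + 0·67 + 0·28 + 0·48 + 0·35 + (0)·(-63) = 19
  c_5 = (-2)·(-131) + (4)·(-75) + 2·67 + (-1)·(28) + 0·48 + 0·35 + (1)·(-63) = 5
  c_6 = (0)·(-131) + (-1)·(-75) + 0·67 + (-2)·(28) + 0·48 + 0·35 + (0)·(-63) = 19
  c_7 = (0)·(-131) + (3)·(-75) + (-1)·(67) + 7·28 + 2·48 + 0·35 + (0)·(-63) = 0
Writing each c_i in base p = 3:
  c_1 = 21 = 0·3^0 + 1·3^1 + 2·3^2
  c_2 = 9 = 0·3^0 + 0·3^1 + 1·3^2
  c_3 = 25 = 1·3^0 + 2·3^1 + 2·3^2
  c_4 = 19 = 1·3^0 + 0·3^1 + 2·3^2
  c_5 = 5 = 2·3^0 + 1·3^1
  c_6 = 19 = 1·3^0 + 0·3^1 + 2·3^2
  c_7 = 0
λ_0 = (0, 0, 1, 1, 2, 1, 0)
λ_1 = (1, 0, 2, 0, 1, 0, 0)
λ_2 = (2, 1, 2, 2, 0, 2, 0)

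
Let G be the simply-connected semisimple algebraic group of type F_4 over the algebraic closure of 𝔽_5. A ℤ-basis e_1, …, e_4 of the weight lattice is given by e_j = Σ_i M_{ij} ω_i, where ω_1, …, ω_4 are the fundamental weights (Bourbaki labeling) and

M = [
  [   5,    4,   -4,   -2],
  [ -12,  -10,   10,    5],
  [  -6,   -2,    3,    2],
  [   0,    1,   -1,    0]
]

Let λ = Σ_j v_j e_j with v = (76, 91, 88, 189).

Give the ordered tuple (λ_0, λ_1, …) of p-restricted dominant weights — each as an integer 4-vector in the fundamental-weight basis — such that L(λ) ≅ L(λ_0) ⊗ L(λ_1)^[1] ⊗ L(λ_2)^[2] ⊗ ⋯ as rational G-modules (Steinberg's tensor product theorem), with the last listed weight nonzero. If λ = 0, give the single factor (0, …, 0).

Change of basis e → ω: c = M·v where v = (76, 91, 88, 189):
  c_1 = 5·76 + 4·91 + (-4)·(88) + (-2)·(189) = 14
  c_2 = (-12)·(76) + (-10)·(91) + 10·88 + 5·189 = 3
  c_3 = (-6)·(76) + (-2)·(91) + 3·88 + 2·189 = 4
  c_4 = 0·76 + 1·91 + (-1)·(88) + 0·189 = 3
Base-5 expansion of each c_i:
  c_1 = 14 = 4·5^0 + 2·5^1
  c_2 = 3 = 3·5^0
  c_3 = 4 = 4·5^0
  c_4 = 3 = 3·5^0
λ_0 = (4, 3, 4, 3)
λ_1 = (2, 0, 0, 0)

((4, 3, 4, 3), (2, 0, 0, 0))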